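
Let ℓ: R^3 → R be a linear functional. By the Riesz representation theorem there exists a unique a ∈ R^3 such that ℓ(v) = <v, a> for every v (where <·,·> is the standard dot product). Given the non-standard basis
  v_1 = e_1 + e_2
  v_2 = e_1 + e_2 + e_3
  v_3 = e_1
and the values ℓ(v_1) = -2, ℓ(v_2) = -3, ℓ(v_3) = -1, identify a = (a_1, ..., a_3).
a = (-1, -1, -1)

Write a = (a_1, ..., a_3) in the standard basis. For each basis vector v_i, ℓ(v_i) = <v_i, a> is a linear equation in the a_j's. Collect the n equations into a matrix system V a = ℓ, where row i of V is v_i (expressed in the standard basis). Since V is invertible (lower-triangular with 1s on the diagonal, up to permutation), solve by back-substitution:
  V =
[[1, 1, 0],
 [1, 1, 1],
 [1, 0, 0]]
  V a = (-2, -3, -1)
Solving gives a = (-1, -1, -1).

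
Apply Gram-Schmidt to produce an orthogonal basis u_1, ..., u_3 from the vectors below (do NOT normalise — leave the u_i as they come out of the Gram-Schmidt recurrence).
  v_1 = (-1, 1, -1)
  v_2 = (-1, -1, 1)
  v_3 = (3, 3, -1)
Orthogonal basis:
  u_1 = (-1, 1, -1)
  u_2 = (-4/3, -2/3, 2/3)
  u_3 = (0, 1, 1)

Apply the Gram-Schmidt recurrence
  u_1 = v_1
  u_i = v_i − Σ_{j<i} ((v_i · u_j) / (u_j · u_j)) · u_j.

Step by step this gives:
  u_1 = (-1, 1, -1)
  u_2 = (-4/3, -2/3, 2/3)
  u_3 = (0, 1, 1)

Orthogonality check:
  u_2 · u_1 = 0 (should be 0)
  u_3 · u_1 = 0 (should be 0)
  u_3 · u_2 = 0 (should be 0)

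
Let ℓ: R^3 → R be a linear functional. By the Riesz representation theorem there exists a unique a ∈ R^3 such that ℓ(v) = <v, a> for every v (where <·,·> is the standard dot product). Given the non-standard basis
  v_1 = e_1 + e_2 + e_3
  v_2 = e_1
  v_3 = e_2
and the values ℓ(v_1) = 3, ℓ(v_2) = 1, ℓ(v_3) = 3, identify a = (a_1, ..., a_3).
a = (1, 3, -1)

Write a = (a_1, ..., a_3) in the standard basis. For each basis vector v_i, ℓ(v_i) = <v_i, a> is a linear equation in the a_j's. Collect the n equations into a matrix system V a = ℓ, where row i of V is v_i (expressed in the standard basis). Since V is invertible (lower-triangular with 1s on the diagonal, up to permutation), solve by back-substitution:
  V =
[[1, 1, 1],
 [1, 0, 0],
 [0, 1, 0]]
  V a = (3, 1, 3)
Solving gives a = (1, 3, -1).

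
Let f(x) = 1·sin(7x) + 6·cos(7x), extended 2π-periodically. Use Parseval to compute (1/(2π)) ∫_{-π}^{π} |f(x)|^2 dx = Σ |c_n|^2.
Σ |c_n|^2 = 37/2

Expand |f|^2 and use orthogonality of {sin(nx), cos(mx)} on [-π, π]:
  ∫_{-π}^{π} sin(nx)^2 dx = π, ∫ cos(mx)^2 dx = π, and cross terms integrate to 0.
So ∫_{-π}^{π} f(x)^2 dx = 1^2 · π + 6^2 · π = (1 + 36)π.
Divide by 2π: (1 + 36)/2 = 37/2.
By Parseval, this equals Σ |c_n|^2.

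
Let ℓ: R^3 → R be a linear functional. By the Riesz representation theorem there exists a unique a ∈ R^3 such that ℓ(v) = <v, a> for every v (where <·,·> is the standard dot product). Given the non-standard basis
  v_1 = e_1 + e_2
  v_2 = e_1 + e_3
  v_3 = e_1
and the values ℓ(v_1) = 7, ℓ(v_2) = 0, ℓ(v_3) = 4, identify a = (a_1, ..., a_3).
a = (4, 3, -4)

Write a = (a_1, ..., a_3) in the standard basis. For each basis vector v_i, ℓ(v_i) = <v_i, a> is a linear equation in the a_j's. Collect the n equations into a matrix system V a = ℓ, where row i of V is v_i (expressed in the standard basis). Since V is invertible (lower-triangular with 1s on the diagonal, up to permutation), solve by back-substitution:
  V =
[[1, 1, 0],
 [1, 0, 1],
 [1, 0, 0]]
  V a = (7, 0, 4)
Solving gives a = (4, 3, -4).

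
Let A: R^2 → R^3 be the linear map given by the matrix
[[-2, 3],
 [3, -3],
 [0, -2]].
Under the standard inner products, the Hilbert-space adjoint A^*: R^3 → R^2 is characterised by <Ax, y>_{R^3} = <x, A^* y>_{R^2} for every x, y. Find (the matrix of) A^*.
A^* = A^T =
[[-2, 3, 0],
 [3, -3, -2]]

For real matrices with standard dot products, the defining identity <Ax, y> = <x, A^* y> gives (Ax)^T y = x^T (A^*) y, i.e. x^T A^T y = x^T (A^*) y. Since this holds for all x, y, we must have A^* = A^T. Therefore
A^* =
[[-2, 3, 0],
 [3, -3, -2]].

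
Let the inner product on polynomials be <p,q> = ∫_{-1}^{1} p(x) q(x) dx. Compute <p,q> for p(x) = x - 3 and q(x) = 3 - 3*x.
<p,q> = -20

Expand the product: p(x)·q(x) = -3*x^2 + 12*x - 9.
∫_{-1}^{1} of each monomial x^k gives [2/(k+1) if k even, 0 if k odd]. Integrating term-by-term (or equivalently evaluating the antiderivative F(x) = -x^3 + 6*x^2 - 9*x at the endpoints):
  F(1) − F(−1) = -4 − (16) = -20.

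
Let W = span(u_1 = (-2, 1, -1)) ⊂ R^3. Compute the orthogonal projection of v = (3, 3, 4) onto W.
proj_W(v) = (7/3, -7/6, 7/6)

Set up U = [u_1 | ... | u_1] ∈ R^(3×1). The projector onto W = col(U) is P = U (U^T U)^(-1) U^T.
Compute U^T U =
  [6],
and U^T v = (-7).
Solve U^T U · c = U^T v for the coefficients: c = (-7/6). The projection is proj_W(v) = U c.
Check: (v - proj_W(v)) · u_1 = 0  (should be 0).
Result: proj_W(v) = (7/3, -7/6, 7/6).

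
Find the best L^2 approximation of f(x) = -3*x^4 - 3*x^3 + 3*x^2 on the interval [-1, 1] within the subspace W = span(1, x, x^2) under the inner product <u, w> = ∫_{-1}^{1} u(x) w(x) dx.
g(x) = 3*x^2/7 - 9*x/5 + 9/35

The best approximation g ∈ W is the orthogonal projection of f onto W. Writing g = a_0 + a_1 x + a_2 x^2, the coefficients solve the normal equations G · a = b where
  G_{ij} = <φ_i, φ_j> and b_i = <f, φ_i>, with φ_0 = 1, φ_1 = x, φ_2 = x^2.
G =
  [2, 0, 2/3]
  [0, 2/3, 0]
  [2/3, 0, 2/5],
b = (4/5, -6/5, 12/35).
Solving gives a_0 = 9/35, a_1 = -9/5, a_2 = 3/7, so
  g(x) = 3*x^2/7 - 9*x/5 + 9/35.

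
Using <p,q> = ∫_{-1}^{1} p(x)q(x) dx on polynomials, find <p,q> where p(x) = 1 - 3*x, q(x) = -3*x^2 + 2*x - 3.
<p,q> = -12

Expand the product: p(x)·q(x) = 9*x^3 - 9*x^2 + 11*x - 3.
∫_{-1}^{1} of each monomial x^k gives [2/(k+1) if k even, 0 if k odd]. Integrating term-by-term (or equivalently evaluating the antiderivative F(x) = 9*x^4/4 - 3*x^3 + 11*x^2/2 - 3*x at the endpoints):
  F(1) − F(−1) = 7/4 − (55/4) = -12.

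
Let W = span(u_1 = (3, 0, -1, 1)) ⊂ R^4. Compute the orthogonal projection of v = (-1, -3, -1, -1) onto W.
proj_W(v) = (-9/11, 0, 3/11, -3/11)

Set up U = [u_1 | ... | u_1] ∈ R^(4×1). The projector onto W = col(U) is P = U (U^T U)^(-1) U^T.
Compute U^T U =
  [11],
and U^T v = (-3).
Solve U^T U · c = U^T v for the coefficients: c = (-3/11). The projection is proj_W(v) = U c.
Check: (v - proj_W(v)) · u_1 = 0  (should be 0).
Result: proj_W(v) = (-9/11, 0, 3/11, -3/11).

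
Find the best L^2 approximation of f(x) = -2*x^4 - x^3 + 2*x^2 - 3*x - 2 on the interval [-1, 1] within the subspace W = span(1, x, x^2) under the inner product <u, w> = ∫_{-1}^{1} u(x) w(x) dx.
g(x) = 2*x^2/7 - 18*x/5 - 64/35

The best approximation g ∈ W is the orthogonal projection of f onto W. Writing g = a_0 + a_1 x + a_2 x^2, the coefficients solve the normal equations G · a = b where
  G_{ij} = <φ_i, φ_j> and b_i = <f, φ_i>, with φ_0 = 1, φ_1 = x, φ_2 = x^2.
G =
  [2, 0, 2/3]
  [0, 2/3, 0]
  [2/3, 0, 2/5],
b = (-52/15, -12/5, -116/105).
Solving gives a_0 = -64/35, a_1 = -18/5, a_2 = 2/7, so
  g(x) = 2*x^2/7 - 18*x/5 - 64/35.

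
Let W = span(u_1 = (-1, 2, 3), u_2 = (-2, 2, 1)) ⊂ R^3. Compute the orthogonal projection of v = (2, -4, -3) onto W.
proj_W(v) = (38/15, -10/3, -49/15)

Set up U = [u_1 | ... | u_2] ∈ R^(3×2). The projector onto W = col(U) is P = U (U^T U)^(-1) U^T.
Compute U^T U =
  [14, 9]
  [9, 9],
and U^T v = (-19, -15).
Solve U^T U · c = U^T v for the coefficients: c = (-4/5, -13/15). The projection is proj_W(v) = U c.
Check: (v - proj_W(v)) · u_1 = 0  (should be 0).
Check: (v - proj_W(v)) · u_2 = 0  (should be 0).
Result: proj_W(v) = (38/15, -10/3, -49/15).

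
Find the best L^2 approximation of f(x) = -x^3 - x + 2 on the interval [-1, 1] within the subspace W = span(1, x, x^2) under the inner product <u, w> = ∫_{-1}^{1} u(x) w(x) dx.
g(x) = 2 - 8*x/5

The best approximation g ∈ W is the orthogonal projection of f onto W. Writing g = a_0 + a_1 x + a_2 x^2, the coefficients solve the normal equations G · a = b where
  G_{ij} = <φ_i, φ_j> and b_i = <f, φ_i>, with φ_0 = 1, φ_1 = x, φ_2 = x^2.
G =
  [2, 0, 2/3]
  [0, 2/3, 0]
  [2/3, 0, 2/5],
b = (4, -16/15, 4/3).
Solving gives a_0 = 2, a_1 = -8/5, a_2 = 0, so
  g(x) = 2 - 8*x/5.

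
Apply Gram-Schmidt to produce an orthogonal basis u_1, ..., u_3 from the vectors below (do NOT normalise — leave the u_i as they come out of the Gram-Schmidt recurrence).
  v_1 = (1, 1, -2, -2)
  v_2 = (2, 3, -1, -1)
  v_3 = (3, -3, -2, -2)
Orthogonal basis:
  u_1 = (1, 1, -2, -2)
  u_2 = (11/10, 21/10, 4/5, 4/5)
  u_3 = (220/69, -44/23, 22/69, 22/69)

Apply the Gram-Schmidt recurrence
  u_1 = v_1
  u_i = v_i − Σ_{j<i} ((v_i · u_j) / (u_j · u_j)) · u_j.

Step by step this gives:
  u_1 = (1, 1, -2, -2)
  u_2 = (11/10, 21/10, 4/5, 4/5)
  u_3 = (220/69, -44/23, 22/69, 22/69)

Orthogonality check:
  u_2 · u_1 = 0 (should be 0)
  u_3 · u_1 = 0 (should be 0)
  u_3 · u_2 = 0 (should be 0)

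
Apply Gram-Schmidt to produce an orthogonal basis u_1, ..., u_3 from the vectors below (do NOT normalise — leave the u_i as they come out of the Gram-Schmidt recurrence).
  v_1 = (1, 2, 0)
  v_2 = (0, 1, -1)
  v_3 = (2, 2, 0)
Orthogonal basis:
  u_1 = (1, 2, 0)
  u_2 = (-2/5, 1/5, -1)
  u_3 = (2/3, -1/3, -1/3)

Apply the Gram-Schmidt recurrence
  u_1 = v_1
  u_i = v_i − Σ_{j<i} ((v_i · u_j) / (u_j · u_j)) · u_j.

Step by step this gives:
  u_1 = (1, 2, 0)
  u_2 = (-2/5, 1/5, -1)
  u_3 = (2/3, -1/3, -1/3)

Orthogonality check:
  u_2 · u_1 = 0 (should be 0)
  u_3 · u_1 = 0 (should be 0)
  u_3 · u_2 = 0 (should be 0)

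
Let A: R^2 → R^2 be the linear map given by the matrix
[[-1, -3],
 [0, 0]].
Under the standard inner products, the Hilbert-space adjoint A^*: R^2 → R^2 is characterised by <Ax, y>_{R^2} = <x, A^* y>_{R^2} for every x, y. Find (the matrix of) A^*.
A^* = A^T =
[[-1, 0],
 [-3, 0]]

For real matrices with standard dot products, the defining identity <Ax, y> = <x, A^* y> gives (Ax)^T y = x^T (A^*) y, i.e. x^T A^T y = x^T (A^*) y. Since this holds for all x, y, we must have A^* = A^T. Therefore
A^* =
[[-1, 0],
 [-3, 0]].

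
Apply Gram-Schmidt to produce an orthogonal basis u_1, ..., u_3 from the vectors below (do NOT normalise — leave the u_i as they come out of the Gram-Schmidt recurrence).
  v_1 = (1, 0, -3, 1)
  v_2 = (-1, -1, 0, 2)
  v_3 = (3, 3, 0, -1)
Orthogonal basis:
  u_1 = (1, 0, -3, 1)
  u_2 = (-12/11, -1, 3/11, 21/11)
  u_3 = (17/13, 21/13, 12/13, 19/13)

Apply the Gram-Schmidt recurrence
  u_1 = v_1
  u_i = v_i − Σ_{j<i} ((v_i · u_j) / (u_j · u_j)) · u_j.

Step by step this gives:
  u_1 = (1, 0, -3, 1)
  u_2 = (-12/11, -1, 3/11, 21/11)
  u_3 = (17/13, 21/13, 12/13, 19/13)

Orthogonality check:
  u_2 · u_1 = 0 (should be 0)
  u_3 · u_1 = 0 (should be 0)
  u_3 · u_2 = 0 (should be 0)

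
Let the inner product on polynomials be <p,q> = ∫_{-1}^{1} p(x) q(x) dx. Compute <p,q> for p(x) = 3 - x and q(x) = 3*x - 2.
<p,q> = -14

Expand the product: p(x)·q(x) = -3*x^2 + 11*x - 6.
∫_{-1}^{1} of each monomial x^k gives [2/(k+1) if k even, 0 if k odd]. Integrating term-by-term (or equivalently evaluating the antiderivative F(x) = -x^3 + 11*x^2/2 - 6*x at the endpoints):
  F(1) − F(−1) = -3/2 − (25/2) = -14.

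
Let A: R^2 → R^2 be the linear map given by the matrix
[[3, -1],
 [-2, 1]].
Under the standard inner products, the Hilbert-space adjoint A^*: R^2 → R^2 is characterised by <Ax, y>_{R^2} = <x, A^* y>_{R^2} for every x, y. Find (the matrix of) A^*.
A^* = A^T =
[[3, -2],
 [-1, 1]]

For real matrices with standard dot products, the defining identity <Ax, y> = <x, A^* y> gives (Ax)^T y = x^T (A^*) y, i.e. x^T A^T y = x^T (A^*) y. Since this holds for all x, y, we must have A^* = A^T. Therefore
A^* =
[[3, -2],
 [-1, 1]].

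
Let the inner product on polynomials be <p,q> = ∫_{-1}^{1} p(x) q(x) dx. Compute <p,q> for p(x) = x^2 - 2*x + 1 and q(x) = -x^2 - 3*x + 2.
<p,q> = 124/15

Expand the product: p(x)·q(x) = -x^4 - x^3 + 7*x^2 - 7*x + 2.
∫_{-1}^{1} of each monomial x^k gives [2/(k+1) if k even, 0 if k odd]. Integrating term-by-term (or equivalently evaluating the antiderivative F(x) = -x^5/5 - x^4/4 + 7*x^3/3 - 7*x^2/2 + 2*x at the endpoints):
  F(1) − F(−1) = 23/60 − (-473/60) = 124/15.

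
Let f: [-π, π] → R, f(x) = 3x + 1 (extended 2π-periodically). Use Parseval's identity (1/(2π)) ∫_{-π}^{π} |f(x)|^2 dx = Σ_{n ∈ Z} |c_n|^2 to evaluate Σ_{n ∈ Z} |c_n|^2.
Σ |c_n|^2 = 3π^2 + 1

Expand and integrate term by term over [-π, π]:
  ∫ (3x)^2 dx = 9·(2π^3/3); ∫ 2·3·(1)·x dx = 0 (odd integrand); ∫ 1^2 dx = 1·2π.
So (1/(2π)) ∫_{-π}^{π} (3x + 1)^2 dx = 9π^2/3 + 1 = 3π^2 + 1.
Parseval ⇒ Σ |c_n|^2 = 3π^2 + 1.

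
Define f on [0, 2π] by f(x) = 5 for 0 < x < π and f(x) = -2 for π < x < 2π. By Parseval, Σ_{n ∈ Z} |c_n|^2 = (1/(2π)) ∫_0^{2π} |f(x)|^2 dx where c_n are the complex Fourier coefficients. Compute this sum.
Σ |c_n|^2 = 29/2

Parseval equates the L^2 energy of f (normalised by 1/(2π)) with the ℓ^2 sum of its Fourier coefficients: (1/(2π)) ∫_0^{2π} |f|^2 = Σ |c_n|^2.
Compute the left side: (1/(2π)) [∫_0^π 5^2 dx + ∫_π^{2π} (-2)^2 dx] = (1/(2π)) · (25π + 4π) = (25 + 4)/2 = 29/2.
So Σ_{n ∈ Z} |c_n|^2 = 29/2.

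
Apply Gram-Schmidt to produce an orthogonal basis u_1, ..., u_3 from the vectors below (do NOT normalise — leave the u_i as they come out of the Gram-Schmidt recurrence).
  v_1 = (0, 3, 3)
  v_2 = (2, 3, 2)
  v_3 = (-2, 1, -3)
Orthogonal basis:
  u_1 = (0, 3, 3)
  u_2 = (2, 1/2, -1/2)
  u_3 = (-10/9, 20/9, -20/9)

Apply the Gram-Schmidt recurrence
  u_1 = v_1
  u_i = v_i − Σ_{j<i} ((v_i · u_j) / (u_j · u_j)) · u_j.

Step by step this gives:
  u_1 = (0, 3, 3)
  u_2 = (2, 1/2, -1/2)
  u_3 = (-10/9, 20/9, -20/9)

Orthogonality check:
  u_2 · u_1 = 0 (should be 0)
  u_3 · u_1 = 0 (should be 0)
  u_3 · u_2 = 0 (should be 0)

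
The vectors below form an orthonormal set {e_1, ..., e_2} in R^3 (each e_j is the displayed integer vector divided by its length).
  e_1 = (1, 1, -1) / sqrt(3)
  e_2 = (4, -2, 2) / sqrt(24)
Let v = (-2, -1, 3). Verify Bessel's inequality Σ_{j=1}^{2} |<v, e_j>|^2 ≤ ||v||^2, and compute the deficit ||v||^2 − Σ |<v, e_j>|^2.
Σ |<v, e_j>|^2 = 12; ||v||^2 = 14; deficit = 2

Write each e_j = u_j / sqrt(<u_j, u_j>) where u_j is the displayed integer vector. Then <v, e_j> = <v, u_j> / sqrt(<u_j, u_j>), so |<v, e_j>|^2 = <v, u_j>^2 / <u_j, u_j>.
Coefficients: <v, e_1> = -6/sqrt(3), <v, e_2> = 0/sqrt(24).
Square and sum: Σ |<v, e_j>|^2 = 12.
Compute ||v||^2 = v·v = 14.
Deficit = 14 − 12 = 2 ≥ 0, confirming Bessel's inequality. (The deficit equals ||v − Σ <v,e_j> e_j||^2, the squared distance from v to span{e_j}.)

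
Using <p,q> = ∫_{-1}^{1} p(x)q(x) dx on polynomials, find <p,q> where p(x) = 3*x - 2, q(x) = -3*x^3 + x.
<p,q> = -8/5

Expand the product: p(x)·q(x) = -9*x^4 + 6*x^3 + 3*x^2 - 2*x.
∫_{-1}^{1} of each monomial x^k gives [2/(k+1) if k even, 0 if k odd]. Integrating term-by-term (or equivalently evaluating the antiderivative F(x) = -9*x^5/5 + 3*x^4/2 + x^3 - x^2 at the endpoints):
  F(1) − F(−1) = -3/10 − (13/10) = -8/5.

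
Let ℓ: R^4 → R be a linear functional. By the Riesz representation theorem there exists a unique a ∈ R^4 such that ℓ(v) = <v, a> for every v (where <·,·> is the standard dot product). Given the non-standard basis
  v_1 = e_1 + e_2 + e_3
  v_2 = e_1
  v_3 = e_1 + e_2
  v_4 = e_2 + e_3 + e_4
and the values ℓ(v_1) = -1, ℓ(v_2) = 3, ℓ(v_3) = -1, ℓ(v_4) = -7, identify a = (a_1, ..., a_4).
a = (3, -4, 0, -3)

Write a = (a_1, ..., a_4) in the standard basis. For each basis vector v_i, ℓ(v_i) = <v_i, a> is a linear equation in the a_j's. Collect the n equations into a matrix system V a = ℓ, where row i of V is v_i (expressed in the standard basis). Since V is invertible (lower-triangular with 1s on the diagonal, up to permutation), solve by back-substitution:
  V =
[[1, 1, 1, 0],
 [1, 0, 0, 0],
 [1, 1, 0, 0],
 [0, 1, 1, 1]]
  V a = (-1, 3, -1, -7)
Solving gives a = (3, -4, 0, -3).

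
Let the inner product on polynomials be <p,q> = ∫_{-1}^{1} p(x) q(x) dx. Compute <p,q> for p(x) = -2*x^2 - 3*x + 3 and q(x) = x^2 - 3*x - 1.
<p,q> = 38/15

Expand the product: p(x)·q(x) = -2*x^4 + 3*x^3 + 14*x^2 - 6*x - 3.
∫_{-1}^{1} of each monomial x^k gives [2/(k+1) if k even, 0 if k odd]. Integrating term-by-term (or equivalently evaluating the antiderivative F(x) = -2*x^5/5 + 3*x^4/4 + 14*x^3/3 - 3*x^2 - 3*x at the endpoints):
  F(1) − F(−1) = -59/60 − (-211/60) = 38/15.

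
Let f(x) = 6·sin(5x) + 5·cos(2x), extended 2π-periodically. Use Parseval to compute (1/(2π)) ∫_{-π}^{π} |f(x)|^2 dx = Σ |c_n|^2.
Σ |c_n|^2 = 61/2

Expand |f|^2 and use orthogonality of {sin(nx), cos(mx)} on [-π, π]:
  ∫_{-π}^{π} sin(nx)^2 dx = π, ∫ cos(mx)^2 dx = π, and cross terms integrate to 0.
So ∫_{-π}^{π} f(x)^2 dx = 6^2 · π + 5^2 · π = (36 + 25)π.
Divide by 2π: (36 + 25)/2 = 61/2.
By Parseval, this equals Σ |c_n|^2.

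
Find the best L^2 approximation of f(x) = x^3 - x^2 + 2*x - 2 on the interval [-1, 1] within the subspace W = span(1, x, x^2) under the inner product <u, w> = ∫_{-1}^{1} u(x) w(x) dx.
g(x) = -x^2 + 13*x/5 - 2

The best approximation g ∈ W is the orthogonal projection of f onto W. Writing g = a_0 + a_1 x + a_2 x^2, the coefficients solve the normal equations G · a = b where
  G_{ij} = <φ_i, φ_j> and b_i = <f, φ_i>, with φ_0 = 1, φ_1 = x, φ_2 = x^2.
G =
  [2, 0, 2/3]
  [0, 2/3, 0]
  [2/3, 0, 2/5],
b = (-14/3, 26/15, -26/15).
Solving gives a_0 = -2, a_1 = 13/5, a_2 = -1, so
  g(x) = -x^2 + 13*x/5 - 2.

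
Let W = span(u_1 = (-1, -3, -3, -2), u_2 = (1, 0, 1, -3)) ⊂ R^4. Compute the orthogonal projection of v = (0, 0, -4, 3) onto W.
proj_W(v) = (-403/249, -92/83, -587/249, 749/249)

Set up U = [u_1 | ... | u_2] ∈ R^(4×2). The projector onto W = col(U) is P = U (U^T U)^(-1) U^T.
Compute U^T U =
  [23, 2]
  [2, 11],
and U^T v = (6, -13).
Solve U^T U · c = U^T v for the coefficients: c = (92/249, -311/249). The projection is proj_W(v) = U c.
Check: (v - proj_W(v)) · u_1 = 0  (should be 0).
Check: (v - proj_W(v)) · u_2 = 0  (should be 0).
Result: proj_W(v) = (-403/249, -92/83, -587/249, 749/249).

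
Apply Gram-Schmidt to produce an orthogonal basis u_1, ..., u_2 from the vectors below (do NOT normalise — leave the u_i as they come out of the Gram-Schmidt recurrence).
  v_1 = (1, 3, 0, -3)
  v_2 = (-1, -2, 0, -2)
Orthogonal basis:
  u_1 = (1, 3, 0, -3)
  u_2 = (-18/19, -35/19, 0, -41/19)

Apply the Gram-Schmidt recurrence
  u_1 = v_1
  u_i = v_i − Σ_{j<i} ((v_i · u_j) / (u_j · u_j)) · u_j.

Step by step this gives:
  u_1 = (1, 3, 0, -3)
  u_2 = (-18/19, -35/19, 0, -41/19)

Orthogonality check:
  u_2 · u_1 = 0 (should be 0)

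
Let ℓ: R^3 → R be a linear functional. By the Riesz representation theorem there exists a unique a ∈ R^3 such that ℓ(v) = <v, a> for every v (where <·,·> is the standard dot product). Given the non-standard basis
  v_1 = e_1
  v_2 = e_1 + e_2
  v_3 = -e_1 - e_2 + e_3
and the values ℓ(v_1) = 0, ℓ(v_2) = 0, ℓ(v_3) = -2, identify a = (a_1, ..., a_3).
a = (0, 0, -2)

Write a = (a_1, ..., a_3) in the standard basis. For each basis vector v_i, ℓ(v_i) = <v_i, a> is a linear equation in the a_j's. Collect the n equations into a matrix system V a = ℓ, where row i of V is v_i (expressed in the standard basis). Since V is invertible (lower-triangular with 1s on the diagonal, up to permutation), solve by back-substitution:
  V =
[[1, 0, 0],
 [1, 1, 0],
 [-1, -1, 1]]
  V a = (0, 0, -2)
Solving gives a = (0, 0, -2).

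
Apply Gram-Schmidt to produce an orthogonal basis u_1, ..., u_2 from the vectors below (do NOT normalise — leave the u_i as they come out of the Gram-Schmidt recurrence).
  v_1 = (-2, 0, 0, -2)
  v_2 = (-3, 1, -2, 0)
Orthogonal basis:
  u_1 = (-2, 0, 0, -2)
  u_2 = (-3/2, 1, -2, 3/2)

Apply the Gram-Schmidt recurrence
  u_1 = v_1
  u_i = v_i − Σ_{j<i} ((v_i · u_j) / (u_j · u_j)) · u_j.

Step by step this gives:
  u_1 = (-2, 0, 0, -2)
  u_2 = (-3/2, 1, -2, 3/2)

Orthogonality check:
  u_2 · u_1 = 0 (should be 0)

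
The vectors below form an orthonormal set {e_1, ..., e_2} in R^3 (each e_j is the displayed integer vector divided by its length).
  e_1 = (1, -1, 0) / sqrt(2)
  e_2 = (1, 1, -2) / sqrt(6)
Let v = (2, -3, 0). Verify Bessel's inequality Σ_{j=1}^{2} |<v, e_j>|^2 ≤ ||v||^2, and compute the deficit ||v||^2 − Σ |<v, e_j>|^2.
Σ |<v, e_j>|^2 = 38/3; ||v||^2 = 13; deficit = 1/3

Write each e_j = u_j / sqrt(<u_j, u_j>) where u_j is the displayed integer vector. Then <v, e_j> = <v, u_j> / sqrt(<u_j, u_j>), so |<v, e_j>|^2 = <v, u_j>^2 / <u_j, u_j>.
Coefficients: <v, e_1> = 5/sqrt(2), <v, e_2> = -1/sqrt(6).
Square and sum: Σ |<v, e_j>|^2 = 38/3.
Compute ||v||^2 = v·v = 13.
Deficit = 13 − 38/3 = 1/3 ≥ 0, confirming Bessel's inequality. (The deficit equals ||v − Σ <v,e_j> e_j||^2, the squared distance from v to span{e_j}.)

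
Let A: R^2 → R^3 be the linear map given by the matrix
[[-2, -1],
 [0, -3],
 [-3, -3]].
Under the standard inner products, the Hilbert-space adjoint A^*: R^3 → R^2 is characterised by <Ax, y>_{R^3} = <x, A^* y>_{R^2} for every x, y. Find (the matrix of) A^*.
A^* = A^T =
[[-2, 0, -3],
 [-1, -3, -3]]

For real matrices with standard dot products, the defining identity <Ax, y> = <x, A^* y> gives (Ax)^T y = x^T (A^*) y, i.e. x^T A^T y = x^T (A^*) y. Since this holds for all x, y, we must have A^* = A^T. Therefore
A^* =
[[-2, 0, -3],
 [-1, -3, -3]].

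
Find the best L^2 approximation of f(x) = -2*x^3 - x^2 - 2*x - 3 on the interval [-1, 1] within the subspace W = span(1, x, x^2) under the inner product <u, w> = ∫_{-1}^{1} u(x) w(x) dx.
g(x) = -x^2 - 16*x/5 - 3

The best approximation g ∈ W is the orthogonal projection of f onto W. Writing g = a_0 + a_1 x + a_2 x^2, the coefficients solve the normal equations G · a = b where
  G_{ij} = <φ_i, φ_j> and b_i = <f, φ_i>, with φ_0 = 1, φ_1 = x, φ_2 = x^2.
G =
  [2, 0, 2/3]
  [0, 2/3, 0]
  [2/3, 0, 2/5],
b = (-20/3, -32/15, -12/5).
Solving gives a_0 = -3, a_1 = -16/5, a_2 = -1, so
  g(x) = -x^2 - 16*x/5 - 3.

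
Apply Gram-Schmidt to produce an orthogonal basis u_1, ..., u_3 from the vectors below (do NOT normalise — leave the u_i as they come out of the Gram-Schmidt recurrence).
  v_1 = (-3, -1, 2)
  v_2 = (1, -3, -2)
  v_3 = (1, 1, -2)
Orthogonal basis:
  u_1 = (-3, -1, 2)
  u_2 = (1/7, -23/7, -10/7)
  u_3 = (-32/45, 16/45, -8/9)

Apply the Gram-Schmidt recurrence
  u_1 = v_1
  u_i = v_i − Σ_{j<i} ((v_i · u_j) / (u_j · u_j)) · u_j.

Step by step this gives:
  u_1 = (-3, -1, 2)
  u_2 = (1/7, -23/7, -10/7)
  u_3 = (-32/45, 16/45, -8/9)

Orthogonality check:
  u_2 · u_1 = 0 (should be 0)
  u_3 · u_1 = 0 (should be 0)
  u_3 · u_2 = 0 (should be 0)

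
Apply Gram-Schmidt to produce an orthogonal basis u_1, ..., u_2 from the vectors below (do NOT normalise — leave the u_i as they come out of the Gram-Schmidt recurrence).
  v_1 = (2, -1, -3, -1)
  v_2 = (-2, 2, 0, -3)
Orthogonal basis:
  u_1 = (2, -1, -3, -1)
  u_2 = (-8/5, 9/5, -3/5, -16/5)

Apply the Gram-Schmidt recurrence
  u_1 = v_1
  u_i = v_i − Σ_{j<i} ((v_i · u_j) / (u_j · u_j)) · u_j.

Step by step this gives:
  u_1 = (2, -1, -3, -1)
  u_2 = (-8/5, 9/5, -3/5, -16/5)

Orthogonality check:
  u_2 · u_1 = 0 (should be 0)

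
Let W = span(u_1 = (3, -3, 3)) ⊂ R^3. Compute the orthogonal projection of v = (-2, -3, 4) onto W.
proj_W(v) = (5/3, -5/3, 5/3)

Set up U = [u_1 | ... | u_1] ∈ R^(3×1). The projector onto W = col(U) is P = U (U^T U)^(-1) U^T.
Compute U^T U =
  [27],
and U^T v = (15).
Solve U^T U · c = U^T v for the coefficients: c = (5/9). The projection is proj_W(v) = U c.
Check: (v - proj_W(v)) · u_1 = 0  (should be 0).
Result: proj_W(v) = (5/3, -5/3, 5/3).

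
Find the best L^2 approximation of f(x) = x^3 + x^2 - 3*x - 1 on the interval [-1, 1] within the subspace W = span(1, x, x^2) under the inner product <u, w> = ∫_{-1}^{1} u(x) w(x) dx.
g(x) = x^2 - 12*x/5 - 1

The best approximation g ∈ W is the orthogonal projection of f onto W. Writing g = a_0 + a_1 x + a_2 x^2, the coefficients solve the normal equations G · a = b where
  G_{ij} = <φ_i, φ_j> and b_i = <f, φ_i>, with φ_0 = 1, φ_1 = x, φ_2 = x^2.
G =
  [2, 0, 2/3]
  [0, 2/3, 0]
  [2/3, 0, 2/5],
b = (-4/3, -8/5, -4/15).
Solving gives a_0 = -1, a_1 = -12/5, a_2 = 1, so
  g(x) = x^2 - 12*x/5 - 1.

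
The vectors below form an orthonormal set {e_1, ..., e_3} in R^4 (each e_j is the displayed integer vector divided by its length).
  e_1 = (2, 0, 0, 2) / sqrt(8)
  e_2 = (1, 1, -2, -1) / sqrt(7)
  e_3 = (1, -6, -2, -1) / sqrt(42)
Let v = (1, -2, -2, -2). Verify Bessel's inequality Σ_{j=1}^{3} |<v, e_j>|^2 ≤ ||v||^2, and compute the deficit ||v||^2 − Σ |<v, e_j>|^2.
Σ |<v, e_j>|^2 = 38/3; ||v||^2 = 13; deficit = 1/3

Write each e_j = u_j / sqrt(<u_j, u_j>) where u_j is the displayed integer vector. Then <v, e_j> = <v, u_j> / sqrt(<u_j, u_j>), so |<v, e_j>|^2 = <v, u_j>^2 / <u_j, u_j>.
Coefficients: <v, e_1> = -2/sqrt(8), <v, e_2> = 5/sqrt(7), <v, e_3> = 19/sqrt(42).
Square and sum: Σ |<v, e_j>|^2 = 38/3.
Compute ||v||^2 = v·v = 13.
Deficit = 13 − 38/3 = 1/3 ≥ 0, confirming Bessel's inequality. (The deficit equals ||v − Σ <v,e_j> e_j||^2, the squared distance from v to span{e_j}.)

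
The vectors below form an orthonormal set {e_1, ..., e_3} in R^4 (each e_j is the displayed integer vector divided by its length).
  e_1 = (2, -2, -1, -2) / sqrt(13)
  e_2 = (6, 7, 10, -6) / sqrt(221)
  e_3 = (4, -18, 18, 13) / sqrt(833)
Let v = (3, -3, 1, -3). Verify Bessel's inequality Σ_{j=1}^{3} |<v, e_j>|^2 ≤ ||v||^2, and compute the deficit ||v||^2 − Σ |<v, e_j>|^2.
Σ |<v, e_j>|^2 = 1347/49; ||v||^2 = 28; deficit = 25/49

Write each e_j = u_j / sqrt(<u_j, u_j>) where u_j is the displayed integer vector. Then <v, e_j> = <v, u_j> / sqrt(<u_j, u_j>), so |<v, e_j>|^2 = <v, u_j>^2 / <u_j, u_j>.
Coefficients: <v, e_1> = 17/sqrt(13), <v, e_2> = 25/sqrt(221), <v, e_3> = 45/sqrt(833).
Square and sum: Σ |<v, e_j>|^2 = 1347/49.
Compute ||v||^2 = v·v = 28.
Deficit = 28 − 1347/49 = 25/49 ≥ 0, confirming Bessel's inequality. (The deficit equals ||v − Σ <v,e_j> e_j||^2, the squared distance from v to span{e_j}.)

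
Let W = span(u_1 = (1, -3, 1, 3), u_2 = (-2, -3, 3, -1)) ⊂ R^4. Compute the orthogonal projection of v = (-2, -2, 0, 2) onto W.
proj_W(v) = (-2/137, -264/137, 148/137, 144/137)

Set up U = [u_1 | ... | u_2] ∈ R^(4×2). The projector onto W = col(U) is P = U (U^T U)^(-1) U^T.
Compute U^T U =
  [20, 7]
  [7, 23],
and U^T v = (10, 8).
Solve U^T U · c = U^T v for the coefficients: c = (58/137, 30/137). The projection is proj_W(v) = U c.
Check: (v - proj_W(v)) · u_1 = 0  (should be 0).
Check: (v - proj_W(v)) · u_2 = 0  (should be 0).
Result: proj_W(v) = (-2/137, -264/137, 148/137, 144/137).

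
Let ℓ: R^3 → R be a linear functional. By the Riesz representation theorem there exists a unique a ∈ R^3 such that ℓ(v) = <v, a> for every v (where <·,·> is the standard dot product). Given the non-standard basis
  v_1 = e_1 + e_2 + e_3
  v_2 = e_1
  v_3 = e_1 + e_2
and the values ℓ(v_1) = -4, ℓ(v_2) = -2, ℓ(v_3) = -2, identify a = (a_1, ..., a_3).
a = (-2, 0, -2)

Write a = (a_1, ..., a_3) in the standard basis. For each basis vector v_i, ℓ(v_i) = <v_i, a> is a linear equation in the a_j's. Collect the n equations into a matrix system V a = ℓ, where row i of V is v_i (expressed in the standard basis). Since V is invertible (lower-triangular with 1s on the diagonal, up to permutation), solve by back-substitution:
  V =
[[1, 1, 1],
 [1, 0, 0],
 [1, 1, 0]]
  V a = (-4, -2, -2)
Solving gives a = (-2, 0, -2).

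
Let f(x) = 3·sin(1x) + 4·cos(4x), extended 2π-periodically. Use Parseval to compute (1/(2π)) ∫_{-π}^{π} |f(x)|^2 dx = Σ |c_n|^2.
Σ |c_n|^2 = 25/2

Expand |f|^2 and use orthogonality of {sin(nx), cos(mx)} on [-π, π]:
  ∫_{-π}^{π} sin(nx)^2 dx = π, ∫ cos(mx)^2 dx = π, and cross terms integrate to 0.
So ∫_{-π}^{π} f(x)^2 dx = 3^2 · π + 4^2 · π = (9 + 16)π.
Divide by 2π: (9 + 16)/2 = 25/2.
By Parseval, this equals Σ |c_n|^2.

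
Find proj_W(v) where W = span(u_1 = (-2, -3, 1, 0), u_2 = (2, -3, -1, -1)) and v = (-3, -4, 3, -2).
proj_W(v) = (-309/97, -843/194, 309/194, 7/97)

Set up U = [u_1 | ... | u_2] ∈ R^(4×2). The projector onto W = col(U) is P = U (U^T U)^(-1) U^T.
Compute U^T U =
  [14, 4]
  [4, 15],
and U^T v = (21, 5).
Solve U^T U · c = U^T v for the coefficients: c = (295/194, -7/97). The projection is proj_W(v) = U c.
Check: (v - proj_W(v)) · u_1 = 0  (should be 0).
Check: (v - proj_W(v)) · u_2 = 0  (should be 0).
Result: proj_W(v) = (-309/97, -843/194, 309/194, 7/97).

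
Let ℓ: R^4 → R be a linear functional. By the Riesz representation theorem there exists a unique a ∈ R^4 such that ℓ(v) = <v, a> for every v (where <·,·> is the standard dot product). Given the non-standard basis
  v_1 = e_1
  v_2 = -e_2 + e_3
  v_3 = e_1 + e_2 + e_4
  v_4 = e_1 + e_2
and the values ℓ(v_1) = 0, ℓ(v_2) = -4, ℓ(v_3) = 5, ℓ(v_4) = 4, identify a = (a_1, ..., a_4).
a = (0, 4, 0, 1)

Write a = (a_1, ..., a_4) in the standard basis. For each basis vector v_i, ℓ(v_i) = <v_i, a> is a linear equation in the a_j's. Collect the n equations into a matrix system V a = ℓ, where row i of V is v_i (expressed in the standard basis). Since V is invertible (lower-triangular with 1s on the diagonal, up to permutation), solve by back-substitution:
  V =
[[1, 0, 0, 0],
 [0, -1, 1, 0],
 [1, 1, 0, 1],
 [1, 1, 0, 0]]
  V a = (0, -4, 5, 4)
Solving gives a = (0, 4, 0, 1).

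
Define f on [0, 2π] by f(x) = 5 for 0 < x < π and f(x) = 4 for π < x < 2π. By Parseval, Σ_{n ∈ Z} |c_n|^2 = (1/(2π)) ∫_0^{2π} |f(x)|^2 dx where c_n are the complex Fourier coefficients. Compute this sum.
Σ |c_n|^2 = 41/2

Parseval equates the L^2 energy of f (normalised by 1/(2π)) with the ℓ^2 sum of its Fourier coefficients: (1/(2π)) ∫_0^{2π} |f|^2 = Σ |c_n|^2.
Compute the left side: (1/(2π)) [∫_0^π 5^2 dx + ∫_π^{2π} 4^2 dx] = (1/(2π)) · (25π + 16π) = (25 + 16)/2 = 41/2.
So Σ_{n ∈ Z} |c_n|^2 = 41/2.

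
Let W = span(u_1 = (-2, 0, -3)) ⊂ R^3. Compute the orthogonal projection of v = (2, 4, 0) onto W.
proj_W(v) = (8/13, 0, 12/13)

Set up U = [u_1 | ... | u_1] ∈ R^(3×1). The projector onto W = col(U) is P = U (U^T U)^(-1) U^T.
Compute U^T U =
  [13],
and U^T v = (-4).
Solve U^T U · c = U^T v for the coefficients: c = (-4/13). The projection is proj_W(v) = U c.
Check: (v - proj_W(v)) · u_1 = 0  (should be 0).
Result: proj_W(v) = (8/13, 0, 12/13).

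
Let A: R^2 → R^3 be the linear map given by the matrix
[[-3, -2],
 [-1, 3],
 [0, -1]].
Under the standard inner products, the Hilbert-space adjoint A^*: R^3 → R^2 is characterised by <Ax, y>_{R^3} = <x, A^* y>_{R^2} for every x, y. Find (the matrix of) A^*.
A^* = A^T =
[[-3, -1, 0],
 [-2, 3, -1]]

For real matrices with standard dot products, the defining identity <Ax, y> = <x, A^* y> gives (Ax)^T y = x^T (A^*) y, i.e. x^T A^T y = x^T (A^*) y. Since this holds for all x, y, we must have A^* = A^T. Therefore
A^* =
[[-3, -1, 0],
 [-2, 3, -1]].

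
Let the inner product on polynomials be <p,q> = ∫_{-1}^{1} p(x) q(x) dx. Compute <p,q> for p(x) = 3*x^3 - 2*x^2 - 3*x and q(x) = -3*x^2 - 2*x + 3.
<p,q> = 0

Expand the product: p(x)·q(x) = -9*x^5 + 22*x^3 - 9*x.
∫_{-1}^{1} of each monomial x^k gives [2/(k+1) if k even, 0 if k odd]. Integrating term-by-term (or equivalently evaluating the antiderivative F(x) = -3*x^6/2 + 11*x^4/2 - 9*x^2/2 at the endpoints):
  F(1) − F(−1) = -1/2 − (-1/2) = 0.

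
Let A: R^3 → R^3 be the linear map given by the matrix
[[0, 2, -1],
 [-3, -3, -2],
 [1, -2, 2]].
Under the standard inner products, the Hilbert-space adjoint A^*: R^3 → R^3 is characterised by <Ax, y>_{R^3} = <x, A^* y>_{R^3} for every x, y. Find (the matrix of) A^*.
A^* = A^T =
[[0, -3, 1],
 [2, -3, -2],
 [-1, -2, 2]]

For real matrices with standard dot products, the defining identity <Ax, y> = <x, A^* y> gives (Ax)^T y = x^T (A^*) y, i.e. x^T A^T y = x^T (A^*) y. Since this holds for all x, y, we must have A^* = A^T. Therefore
A^* =
[[0, -3, 1],
 [2, -3, -2],
 [-1, -2, 2]].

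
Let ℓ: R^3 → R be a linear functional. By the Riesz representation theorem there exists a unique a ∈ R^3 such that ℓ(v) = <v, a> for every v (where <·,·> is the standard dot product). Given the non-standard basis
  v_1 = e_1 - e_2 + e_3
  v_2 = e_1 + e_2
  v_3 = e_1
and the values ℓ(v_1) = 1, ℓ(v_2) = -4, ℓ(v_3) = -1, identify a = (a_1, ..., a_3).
a = (-1, -3, -1)

Write a = (a_1, ..., a_3) in the standard basis. For each basis vector v_i, ℓ(v_i) = <v_i, a> is a linear equation in the a_j's. Collect the n equations into a matrix system V a = ℓ, where row i of V is v_i (expressed in the standard basis). Since V is invertible (lower-triangular with 1s on the diagonal, up to permutation), solve by back-substitution:
  V =
[[1, -1, 1],
 [1, 1, 0],
 [1, 0, 0]]
  V a = (1, -4, -1)
Solving gives a = (-1, -3, -1).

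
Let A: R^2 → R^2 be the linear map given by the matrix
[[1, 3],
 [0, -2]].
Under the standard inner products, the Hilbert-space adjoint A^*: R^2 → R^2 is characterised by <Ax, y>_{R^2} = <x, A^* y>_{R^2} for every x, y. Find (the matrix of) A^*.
A^* = A^T =
[[1, 0],
 [3, -2]]

For real matrices with standard dot products, the defining identity <Ax, y> = <x, A^* y> gives (Ax)^T y = x^T (A^*) y, i.e. x^T A^T y = x^T (A^*) y. Since this holds for all x, y, we must have A^* = A^T. Therefore
A^* =
[[1, 0],
 [3, -2]].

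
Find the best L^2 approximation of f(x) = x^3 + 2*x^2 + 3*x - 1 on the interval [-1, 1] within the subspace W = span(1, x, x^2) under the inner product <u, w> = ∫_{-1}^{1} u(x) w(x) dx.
g(x) = 2*x^2 + 18*x/5 - 1

The best approximation g ∈ W is the orthogonal projection of f onto W. Writing g = a_0 + a_1 x + a_2 x^2, the coefficients solve the normal equations G · a = b where
  G_{ij} = <φ_i, φ_j> and b_i = <f, φ_i>, with φ_0 = 1, φ_1 = x, φ_2 = x^2.
G =
  [2, 0, 2/3]
  [0, 2/3, 0]
  [2/3, 0, 2/5],
b = (-2/3, 12/5, 2/15).
Solving gives a_0 = -1, a_1 = 18/5, a_2 = 2, so
  g(x) = 2*x^2 + 18*x/5 - 1.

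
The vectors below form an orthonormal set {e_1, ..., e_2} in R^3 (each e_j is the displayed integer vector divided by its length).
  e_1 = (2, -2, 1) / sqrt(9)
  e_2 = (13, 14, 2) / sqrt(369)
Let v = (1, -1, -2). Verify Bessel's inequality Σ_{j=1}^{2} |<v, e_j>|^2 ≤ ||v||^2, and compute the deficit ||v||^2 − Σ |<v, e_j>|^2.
Σ |<v, e_j>|^2 = 21/41; ||v||^2 = 6; deficit = 225/41

Write each e_j = u_j / sqrt(<u_j, u_j>) where u_j is the displayed integer vector. Then <v, e_j> = <v, u_j> / sqrt(<u_j, u_j>), so |<v, e_j>|^2 = <v, u_j>^2 / <u_j, u_j>.
Coefficients: <v, e_1> = 2/sqrt(9), <v, e_2> = -5/sqrt(369).
Square and sum: Σ |<v, e_j>|^2 = 21/41.
Compute ||v||^2 = v·v = 6.
Deficit = 6 − 21/41 = 225/41 ≥ 0, confirming Bessel's inequality. (The deficit equals ||v − Σ <v,e_j> e_j||^2, the squared distance from v to span{e_j}.)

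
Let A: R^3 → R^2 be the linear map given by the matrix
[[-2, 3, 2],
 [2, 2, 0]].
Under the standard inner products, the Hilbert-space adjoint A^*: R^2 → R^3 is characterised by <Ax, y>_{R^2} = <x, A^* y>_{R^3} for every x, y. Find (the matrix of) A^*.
A^* = A^T =
[[-2, 2],
 [3, 2],
 [2, 0]]

For real matrices with standard dot products, the defining identity <Ax, y> = <x, A^* y> gives (Ax)^T y = x^T (A^*) y, i.e. x^T A^T y = x^T (A^*) y. Since this holds for all x, y, we must have A^* = A^T. Therefore
A^* =
[[-2, 2],
 [3, 2],
 [2, 0]].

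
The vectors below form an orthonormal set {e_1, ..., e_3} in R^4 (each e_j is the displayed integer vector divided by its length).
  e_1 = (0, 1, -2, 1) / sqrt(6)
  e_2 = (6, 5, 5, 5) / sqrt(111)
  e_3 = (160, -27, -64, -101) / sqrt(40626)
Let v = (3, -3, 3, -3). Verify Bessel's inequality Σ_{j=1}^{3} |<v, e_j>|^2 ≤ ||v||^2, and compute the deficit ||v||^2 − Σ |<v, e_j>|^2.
Σ |<v, e_j>|^2 = 2147/61; ||v||^2 = 36; deficit = 49/61

Write each e_j = u_j / sqrt(<u_j, u_j>) where u_j is the displayed integer vector. Then <v, e_j> = <v, u_j> / sqrt(<u_j, u_j>), so |<v, e_j>|^2 = <v, u_j>^2 / <u_j, u_j>.
Coefficients: <v, e_1> = -12/sqrt(6), <v, e_2> = 3/sqrt(111), <v, e_3> = 672/sqrt(40626).
Square and sum: Σ |<v, e_j>|^2 = 2147/61.
Compute ||v||^2 = v·v = 36.
Deficit = 36 − 2147/61 = 49/61 ≥ 0, confirming Bessel's inequality. (The deficit equals ||v − Σ <v,e_j> e_j||^2, the squared distance from v to span{e_j}.)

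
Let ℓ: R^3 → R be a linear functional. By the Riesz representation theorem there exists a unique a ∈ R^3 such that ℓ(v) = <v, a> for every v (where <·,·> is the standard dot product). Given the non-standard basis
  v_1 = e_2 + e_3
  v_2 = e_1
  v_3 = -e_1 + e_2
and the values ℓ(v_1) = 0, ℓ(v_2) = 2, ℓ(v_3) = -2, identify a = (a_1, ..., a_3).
a = (2, 0, 0)

Write a = (a_1, ..., a_3) in the standard basis. For each basis vector v_i, ℓ(v_i) = <v_i, a> is a linear equation in the a_j's. Collect the n equations into a matrix system V a = ℓ, where row i of V is v_i (expressed in the standard basis). Since V is invertible (lower-triangular with 1s on the diagonal, up to permutation), solve by back-substitution:
  V =
[[0, 1, 1],
 [1, 0, 0],
 [-1, 1, 0]]
  V a = (0, 2, -2)
Solving gives a = (2, 0, 0).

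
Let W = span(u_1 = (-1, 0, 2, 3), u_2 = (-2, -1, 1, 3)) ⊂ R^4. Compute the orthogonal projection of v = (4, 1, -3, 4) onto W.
proj_W(v) = (22/41, 26/41, 34/41, 12/41)

Set up U = [u_1 | ... | u_2] ∈ R^(4×2). The projector onto W = col(U) is P = U (U^T U)^(-1) U^T.
Compute U^T U =
  [14, 13]
  [13, 15],
and U^T v = (2, 0).
Solve U^T U · c = U^T v for the coefficients: c = (30/41, -26/41). The projection is proj_W(v) = U c.
Check: (v - proj_W(v)) · u_1 = 0  (should be 0).
Check: (v - proj_W(v)) · u_2 = 0  (should be 0).
Result: proj_W(v) = (22/41, 26/41, 34/41, 12/41).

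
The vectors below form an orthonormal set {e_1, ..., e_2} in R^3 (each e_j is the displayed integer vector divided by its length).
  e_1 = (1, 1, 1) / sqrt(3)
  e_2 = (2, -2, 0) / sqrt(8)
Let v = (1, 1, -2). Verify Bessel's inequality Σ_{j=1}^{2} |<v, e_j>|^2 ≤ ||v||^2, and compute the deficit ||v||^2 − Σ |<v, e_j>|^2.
Σ |<v, e_j>|^2 = 0; ||v||^2 = 6; deficit = 6

Write each e_j = u_j / sqrt(<u_j, u_j>) where u_j is the displayed integer vector. Then <v, e_j> = <v, u_j> / sqrt(<u_j, u_j>), so |<v, e_j>|^2 = <v, u_j>^2 / <u_j, u_j>.
Coefficients: <v, e_1> = 0/sqrt(3), <v, e_2> = 0/sqrt(8).
Square and sum: Σ |<v, e_j>|^2 = 0.
Compute ||v||^2 = v·v = 6.
Deficit = 6 − 0 = 6 ≥ 0, confirming Bessel's inequality. (The deficit equals ||v − Σ <v,e_j> e_j||^2, the squared distance from v to span{e_j}.)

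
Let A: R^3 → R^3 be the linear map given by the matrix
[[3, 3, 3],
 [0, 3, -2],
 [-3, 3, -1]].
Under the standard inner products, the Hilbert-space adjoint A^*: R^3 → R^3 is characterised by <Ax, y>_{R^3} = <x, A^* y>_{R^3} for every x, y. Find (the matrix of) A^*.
A^* = A^T =
[[3, 0, -3],
 [3, 3, 3],
 [3, -2, -1]]

For real matrices with standard dot products, the defining identity <Ax, y> = <x, A^* y> gives (Ax)^T y = x^T (A^*) y, i.e. x^T A^T y = x^T (A^*) y. Since this holds for all x, y, we must have A^* = A^T. Therefore
A^* =
[[3, 0, -3],
 [3, 3, 3],
 [3, -2, -1]].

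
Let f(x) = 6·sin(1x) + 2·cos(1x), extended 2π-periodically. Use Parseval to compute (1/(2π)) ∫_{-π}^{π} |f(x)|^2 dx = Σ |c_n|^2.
Σ |c_n|^2 = 20

Expand |f|^2 and use orthogonality of {sin(nx), cos(mx)} on [-π, π]:
  ∫_{-π}^{π} sin(nx)^2 dx = π, ∫ cos(mx)^2 dx = π, and cross terms integrate to 0.
So ∫_{-π}^{π} f(x)^2 dx = 6^2 · π + 2^2 · π = (36 + 4)π.
Divide by 2π: (36 + 4)/2 = 20.
By Parseval, this equals Σ |c_n|^2.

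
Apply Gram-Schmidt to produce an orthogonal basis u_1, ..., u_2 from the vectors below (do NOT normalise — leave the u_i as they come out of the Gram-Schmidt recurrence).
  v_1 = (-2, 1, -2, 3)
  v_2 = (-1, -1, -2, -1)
Orthogonal basis:
  u_1 = (-2, 1, -2, 3)
  u_2 = (-7/9, -10/9, -16/9, -4/3)

Apply the Gram-Schmidt recurrence
  u_1 = v_1
  u_i = v_i − Σ_{j<i} ((v_i · u_j) / (u_j · u_j)) · u_j.

Step by step this gives:
  u_1 = (-2, 1, -2, 3)
  u_2 = (-7/9, -10/9, -16/9, -4/3)

Orthogonality check:
  u_2 · u_1 = 0 (should be 0)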